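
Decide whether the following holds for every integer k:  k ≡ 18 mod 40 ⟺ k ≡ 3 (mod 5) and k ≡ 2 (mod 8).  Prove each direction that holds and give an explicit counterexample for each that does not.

The biconditional holds.

(→) Suppose k ≡ 18 (mod 40); write k = 40j + 18. Since 5 ∣ 40, reducing mod 5 gives k ≡ 18 ≡ 3 (mod 5); since 8 ∣ 40, reducing mod 8 gives k ≡ 18 ≡ 2 (mod 8).

(←) Conversely, if k ≡ 3 (mod 5) and k ≡ 2 (mod 8), then by the Chinese remainder theorem k ≡ 18 (mod 40). This is exactly k ≡ 18 (mod 40).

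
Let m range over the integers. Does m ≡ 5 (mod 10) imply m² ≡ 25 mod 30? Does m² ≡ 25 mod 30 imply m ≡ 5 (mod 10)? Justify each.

(⇒) This fails: take m = 15. Then 15 ≡ 5 (mod 10), but 15² = 225 ≡ 15 (mod 30), not 25.

(⇐) Conversely, the residues r modulo 30 with r² ≡ 25 (mod 30) are exactly {5, 25}, and each is ≡ 5 (mod 10).

(⇒) fails; (⇐) holds.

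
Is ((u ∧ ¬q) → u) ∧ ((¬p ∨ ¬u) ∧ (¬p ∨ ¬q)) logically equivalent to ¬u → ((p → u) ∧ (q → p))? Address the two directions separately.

[⇒] This fails. Under q = T, u = F, p = F, the left side is true but the right side is false.

[⇐] This fails. Under q = F, u = T, p = T, the left side is false but the right side is true.

Neither direction holds.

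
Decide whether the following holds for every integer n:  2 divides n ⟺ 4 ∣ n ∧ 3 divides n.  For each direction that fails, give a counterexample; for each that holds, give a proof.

Only the converse holds.

(⇒) This fails: take n = 2. Certainly 2 ∣ 2, but 4 ∤ 2.

(⇐) Suppose 4 ∣ n and 3 ∣ n. Any common multiple of 4 and 3 is a multiple of their lcm; here gcd(4, 3) = 1, so lcm(4, 3) = 4·3 = 12, so 12 ∣ n. Since 2 ∣ 12, it follows that 2 ∣ n.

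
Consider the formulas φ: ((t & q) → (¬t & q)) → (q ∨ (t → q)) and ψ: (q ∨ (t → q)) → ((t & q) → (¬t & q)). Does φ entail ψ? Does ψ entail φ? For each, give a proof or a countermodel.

(⟹) This fails. Under q = T, t = T, the left side is true but the right side is false.

(⟸) This fails. Under q = F, t = T, the left side is false but the right side is true.

Neither direction holds.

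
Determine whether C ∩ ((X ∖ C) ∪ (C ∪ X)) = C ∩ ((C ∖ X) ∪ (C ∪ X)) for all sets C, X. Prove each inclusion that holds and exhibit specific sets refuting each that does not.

The two sets are equal.

(⊆) Let x ∈ C ∩ ((X ∖ C) ∪ (C ∪ X)). Then either x ∈ C and x ∉ X; or x ∈ C ∩ X. In each case x ∈ C ∩ ((C ∖ X) ∪ (C ∪ X)), so C ∩ ((X ∖ C) ∪ (C ∪ X)) ⊆ C ∩ ((C ∖ X) ∪ (C ∪ X)).

(⊇) Let x ∈ C ∩ ((C ∖ X) ∪ (C ∪ X)). Then either x ∈ C and x ∉ X; or x ∈ C ∩ X. In each case x ∈ C ∩ ((X ∖ C) ∪ (C ∪ X)), so C ∩ ((C ∖ X) ∪ (C ∪ X)) ⊆ C ∩ ((X ∖ C) ∪ (C ∪ X)).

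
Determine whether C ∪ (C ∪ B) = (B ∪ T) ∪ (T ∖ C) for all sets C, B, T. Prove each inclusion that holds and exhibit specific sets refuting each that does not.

Neither inclusion holds.

Forward inclusion. This inclusion fails. Take C = {1}, B = ∅, T = ∅; then 1 ∈ C ∪ (C ∪ B) but 1 ∉ (B ∪ T) ∪ (T ∖ C).

Reverse inclusion. This inclusion fails. Take C = ∅, B = ∅, T = {1}; then 1 ∈ (B ∪ T) ∪ (T ∖ C) but 1 ∉ C ∪ (C ∪ B).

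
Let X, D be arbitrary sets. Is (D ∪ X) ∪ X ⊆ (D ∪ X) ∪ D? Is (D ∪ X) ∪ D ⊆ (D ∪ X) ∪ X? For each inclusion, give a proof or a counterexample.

(⟹) Let x ∈ (D ∪ X) ∪ X. Then either x ∈ X and x ∉ D; or x ∈ D and x ∉ X; or x ∈ X ∩ D. In each case x ∈ (D ∪ X) ∪ D, so (D ∪ X) ∪ X ⊆ (D ∪ X) ∪ D.

(⟸) Let x ∈ (D ∪ X) ∪ D. Then either x ∈ X and x ∉ D; or x ∈ D and x ∉ X; or x ∈ X ∩ D. In each case x ∈ (D ∪ X) ∪ X, so (D ∪ X) ∪ D ⊆ (D ∪ X) ∪ X.

Both inclusions hold; the sets are equal.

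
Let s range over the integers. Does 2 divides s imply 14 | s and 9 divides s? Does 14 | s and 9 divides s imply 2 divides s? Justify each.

Only the converse holds.

[⇒] This fails: take s = 2. Certainly 2 ∣ 2, but 14 ∤ 2.

[⇐] Suppose 14 ∣ s and 9 ∣ s. Any common multiple of 14 and 9 is a multiple of their lcm; here gcd(14, 9) = 1, so lcm(14, 9) = 14·9 = 126, so 126 ∣ s. Since 2 ∣ 126, it follows that 2 ∣ s.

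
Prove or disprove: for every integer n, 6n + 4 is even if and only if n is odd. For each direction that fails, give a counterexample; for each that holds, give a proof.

Not equivalent: only (⇐) holds.

(⟹) This fails: take n = 4. Then 6n + 4 = 28, which is even, yet n = 4 is even, not odd.

(⟸) Suppose n is odd. Since 6 is even, 6n is even for every n, so 6n + 4 has the same parity as 4, which is even. Hence 6n + 4 is even.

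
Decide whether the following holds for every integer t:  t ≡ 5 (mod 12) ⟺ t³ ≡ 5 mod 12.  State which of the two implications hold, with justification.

Both implications hold.

Converse. Suppose t³ ≡ 5 (mod 12). The only residue r in {0, …, 11} with r³ ≡ 5 (mod 12) is r = 5, so t ≡ 5 (mod 12).

Forward direction. Suppose t ≡ 5 (mod 12). Write t = 12j + 5. Then (12j + 5)³ = 1728j³ + 2160j² + 900j + 125 = 12(144j³ + 180j² + 75j + 10) + 5, so t³ ≡ 5 (mod 12).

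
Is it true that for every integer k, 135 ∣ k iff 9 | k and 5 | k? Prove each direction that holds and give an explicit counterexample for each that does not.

(⇒) If 135 ∣ k, write k = 135q. Since 135 = 15·9, k = 9·(15q), so 9 ∣ k; and since 135 = 27·5, k = 5·(27q), so 5 ∣ k.

(⇐) This fails: take k = 45. Both 9 ∣ 45 and 5 ∣ 45, yet 45 is not a multiple of 135 (since 45 = 0·135 + 45), so 135 ∤ 45.

Only the forward direction holds.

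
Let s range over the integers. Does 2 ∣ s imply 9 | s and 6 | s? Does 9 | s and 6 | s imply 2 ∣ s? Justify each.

Only the converse holds.

(⇒) This fails: take s = 2. Certainly 2 ∣ 2, but 9 ∤ 2.

(⇐) Suppose 9 ∣ s and 6 ∣ s. Any common multiple of 9 and 6 is a multiple of their lcm; here lcm(9, 6) = 9·6/gcd(9, 6) = 54/3 = 18, so 18 ∣ s. Since 2 ∣ 18, it follows that 2 ∣ s.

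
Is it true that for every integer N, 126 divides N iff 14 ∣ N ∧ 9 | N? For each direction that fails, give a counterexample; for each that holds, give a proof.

Equivalent; both directions hold.

Converse. Suppose 14 ∣ N and 9 ∣ N. Any common multiple of 14 and 9 is a multiple of their lcm; here gcd(14, 9) = 1, so lcm(14, 9) = 14·9 = 126, so 126 ∣ N.

Forward direction. If 126 ∣ N, write N = 126q. Since 126 = 9·14, N = 14·(9q), so 14 ∣ N; and since 126 = 14·9, N = 9·(14q), so 9 ∣ N.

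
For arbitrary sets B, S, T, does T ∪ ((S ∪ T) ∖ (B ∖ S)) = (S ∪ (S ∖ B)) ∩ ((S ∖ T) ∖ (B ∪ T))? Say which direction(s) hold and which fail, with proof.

Forward inclusion. This inclusion fails. Take B = {1}, S = {1}, T = ∅; then 1 ∈ T ∪ ((S ∪ T) ∖ (B ∖ S)) but 1 ∉ (S ∪ (S ∖ B)) ∩ ((S ∖ T) ∖ (B ∪ T)).

Reverse inclusion. Let x ∈ (S ∪ (S ∖ B)) ∩ ((S ∖ T) ∖ (B ∪ T)). Then x ∈ S and x ∉ B, T, from which x ∈ T ∪ ((S ∪ T) ∖ (B ∖ S)).

The sets are not equal: only the reverse inclusion holds.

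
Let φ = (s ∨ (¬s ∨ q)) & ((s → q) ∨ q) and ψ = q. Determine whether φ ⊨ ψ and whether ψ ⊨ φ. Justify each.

(⇒) fails; (⇐) holds.

Forward direction. This fails. Under q = F, s = F, the left side is true but the right side is false.

Converse. Assume the antecedent. If q is true, (s ∨ (¬s ∨ q)) & ((s → q) ∨ q) reduces to true regardless of the other variables. If q is false, the antecedent cannot hold. Either way (s ∨ (¬s ∨ q)) & ((s → q) ∨ q) holds.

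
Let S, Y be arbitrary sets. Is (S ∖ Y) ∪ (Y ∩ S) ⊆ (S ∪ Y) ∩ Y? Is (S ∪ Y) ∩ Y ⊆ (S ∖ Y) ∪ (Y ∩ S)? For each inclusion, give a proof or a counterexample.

Both inclusions fail.

(⊆) This inclusion fails. Take S = {1}, Y = ∅; then 1 ∈ (S ∖ Y) ∪ (Y ∩ S) but 1 ∉ (S ∪ Y) ∩ Y.

(⊇) This inclusion fails. Take S = ∅, Y = {1}; then 1 ∈ (S ∪ Y) ∩ Y but 1 ∉ (S ∖ Y) ∪ (Y ∩ S).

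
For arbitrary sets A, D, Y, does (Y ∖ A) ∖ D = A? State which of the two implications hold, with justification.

Both inclusions fail.

(⊆) This inclusion fails. Take A = ∅, D = ∅, Y = {1}; then 1 ∈ (Y ∖ A) ∖ D but 1 ∉ A.

(⊇) This inclusion fails. Take A = {1}, D = ∅, Y = ∅; then 1 ∈ A but 1 ∉ (Y ∖ A) ∖ D.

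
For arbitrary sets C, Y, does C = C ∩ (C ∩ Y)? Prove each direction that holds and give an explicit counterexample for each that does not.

(⊆) This inclusion fails. Take C = {1}, Y = ∅; then 1 ∈ C but 1 ∉ C ∩ (C ∩ Y).

(⊇) Let x ∈ C ∩ (C ∩ Y). Then x ∈ C ∩ Y, from which x ∈ C.

The sets are not equal: only the reverse inclusion holds.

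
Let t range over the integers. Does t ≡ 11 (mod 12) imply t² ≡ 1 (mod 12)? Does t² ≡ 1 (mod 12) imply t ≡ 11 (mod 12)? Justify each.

Not equivalent: only (⇒) holds.

(→) Suppose t ≡ 11 (mod 12). Write t = 12j + 11. Then (12j + 11)² = 144j² + 264j + 121 = 12(12j² + 22j + 10) + 1, so t² ≡ 1 (mod 12).

(←) This fails: take t = 1. Then 1² = 1 ≡ 1 (mod 12), yet 1 ≡ 1 (mod 12), not 11.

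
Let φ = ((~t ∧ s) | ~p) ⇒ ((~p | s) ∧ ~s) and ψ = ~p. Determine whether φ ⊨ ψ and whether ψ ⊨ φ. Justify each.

Forward direction. This fails. Under t = F, p = T, s = F, the left side is true but the right side is false.

Converse. This fails. Under t = F, p = F, s = T, the left side is false but the right side is true.

Neither direction holds.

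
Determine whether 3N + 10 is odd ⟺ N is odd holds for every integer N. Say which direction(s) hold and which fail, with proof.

(←) Suppose N is odd; write N = 2j + 1. Then 3N + 10 = 3·(2j + 1) + 10 = 2·3j + 13, which is odd.

(→) Suppose 3N + 10 is odd. Since 3 is odd, 3N and N have the same parity, so 3N + 10 ≡ N + 10 (mod 2). As 10 is even, 3N + 10 is odd exactly when N is odd. Thus N is odd.

The biconditional holds.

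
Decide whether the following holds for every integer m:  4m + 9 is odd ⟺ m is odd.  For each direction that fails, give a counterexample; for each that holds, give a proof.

(⟸) Suppose m is odd. Since 4 is even, 4m is even for every m, so 4m + 9 has the same parity as 9, which is odd. Hence 4m + 9 is odd.

(⟹) This fails: take m = 2. Then 4m + 9 = 17, which is odd, yet m = 2 is even, not odd.

Only the converse holds.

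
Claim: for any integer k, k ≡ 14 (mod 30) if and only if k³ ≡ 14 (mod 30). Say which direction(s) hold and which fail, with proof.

Forward direction. Suppose k ≡ 14 (mod 30). Write k = 30j + 14. Then (30j + 14)³ = 27000j³ + 37800j² + 17640j + 2744 = 30(900j³ + 1260j² + 588j + 91) + 14, so k³ ≡ 14 (mod 30).

Converse. Suppose k³ ≡ 14 (mod 30). The only residue r in {0, …, 29} with r³ ≡ 14 (mod 30) is r = 14, so k ≡ 14 (mod 30).

Equivalent; both directions hold.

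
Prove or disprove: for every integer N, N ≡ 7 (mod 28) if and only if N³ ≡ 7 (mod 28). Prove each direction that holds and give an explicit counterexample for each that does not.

Converse. Suppose N³ ≡ 7 (mod 28). The only residue r in {0, …, 27} with r³ ≡ 7 (mod 28) is r = 7, so N ≡ 7 (mod 28).

Forward direction. Suppose N ≡ 7 (mod 28). Write N = 28j + 7. Then (28j + 7)³ = 21952j³ + 16464j² + 4116j + 343 = 28(784j³ + 588j² + 147j + 12) + 7, so N³ ≡ 7 (mod 28).

Both directions hold; the statement is true.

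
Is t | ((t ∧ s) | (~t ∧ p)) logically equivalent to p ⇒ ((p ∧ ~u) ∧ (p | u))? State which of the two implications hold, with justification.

Forward direction. This fails. Under p = T, s = F, t = F, u = T, the left side is true but the right side is false.

Converse. This fails. Under p = F, s = F, t = F, u = F, the left side is false but the right side is true.

Neither direction holds.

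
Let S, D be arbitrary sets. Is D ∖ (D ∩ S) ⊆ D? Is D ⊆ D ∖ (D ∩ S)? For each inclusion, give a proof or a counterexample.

Only the forward inclusion holds.

(⟹) Let x ∈ D ∖ (D ∩ S). Then x ∈ D and x ∉ S, from which x ∈ D.

(⟸) This inclusion fails. Take S = {1}, D = {1}; then 1 ∈ D but 1 ∉ D ∖ (D ∩ S).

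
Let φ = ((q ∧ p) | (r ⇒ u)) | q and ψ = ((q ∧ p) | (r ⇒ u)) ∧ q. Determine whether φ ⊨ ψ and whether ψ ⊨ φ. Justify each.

Not equivalent: only (⇐) holds.

[⇒] This fails. Under u = F, p = F, r = F, q = F, the left side is true but the right side is false.

[⇐] Assume the antecedent. If q is true, ((q ∧ p) | (r ⇒ u)) | q reduces to true regardless of the other variables. If q is false, the antecedent cannot hold. Either way ((q ∧ p) | (r ⇒ u)) | q holds.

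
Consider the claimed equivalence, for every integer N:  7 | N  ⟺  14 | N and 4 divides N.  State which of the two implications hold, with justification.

(→) This fails: take N = 7. Certainly 7 ∣ 7, but 14 ∤ 7.

(←) Suppose 14 ∣ N and 4 ∣ N. Any common multiple of 14 and 4 is a multiple of their lcm; here lcm(14, 4) = 14·4/gcd(14, 4) = 56/2 = 28, so 28 ∣ N. Since 7 ∣ 28, it follows that 7 ∣ N.

Only the converse holds.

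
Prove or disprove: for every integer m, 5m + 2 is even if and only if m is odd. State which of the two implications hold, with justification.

Both directions fail.

(⇒) This fails: m = 6 gives 5m + 2 = 32, which is even, but 6 is even, not odd.

(⇐) This also fails: m = 1 is odd, but 5m + 2 = 7 is odd, not even.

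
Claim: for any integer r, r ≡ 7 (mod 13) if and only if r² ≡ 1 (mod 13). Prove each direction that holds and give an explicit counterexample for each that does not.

Neither implication holds.

(⇒) This fails: take r = 7. Then 7 ≡ 7 (mod 13), but 7² = 49 ≡ 10 (mod 13), not 1.

(⇐) This fails: take r = 1. Then 1² = 1 ≡ 1 (mod 13), yet 1 ≡ 1 (mod 13), not 7.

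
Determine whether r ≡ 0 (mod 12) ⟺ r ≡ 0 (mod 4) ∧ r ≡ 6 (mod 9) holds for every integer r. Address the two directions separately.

[⇒] This fails: r = 0 gives 0 ≡ 0 (mod 12) but 0 ≡ 0 (mod 9), so the conjunction on the right does not hold.

[⇐] Conversely, if r ≡ 0 (mod 4) and r ≡ 6 (mod 9), then by the Chinese remainder theorem r ≡ 24 (mod 36). Since 24 ≡ 0 (mod 12) and 12 ∣ 36, we get r ≡ 0 (mod 12).

Not equivalent: only (⇐) holds.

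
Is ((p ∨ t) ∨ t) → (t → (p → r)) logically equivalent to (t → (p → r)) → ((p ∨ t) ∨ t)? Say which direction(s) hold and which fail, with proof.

(⟹) This fails. Under r = F, t = F, p = F, the left side is true but the right side is false.

(⟸) This fails. Under r = F, t = T, p = T, the left side is false but the right side is true.

(⇒) fails and (⇐) fails.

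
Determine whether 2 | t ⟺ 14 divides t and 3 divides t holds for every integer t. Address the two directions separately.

[⇒] This fails: take t = 2. Certainly 2 ∣ 2, but 14 ∤ 2.

[⇐] Suppose 14 ∣ t and 3 ∣ t. Any common multiple of 14 and 3 is a multiple of their lcm; here gcd(14, 3) = 1, so lcm(14, 3) = 14·3 = 42, so 42 ∣ t. Since 2 ∣ 42, it follows that 2 ∣ t.

The forward direction fails; the converse holds.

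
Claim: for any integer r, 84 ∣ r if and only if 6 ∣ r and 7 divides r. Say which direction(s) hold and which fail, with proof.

(⇐) This fails: take r = 42. Both 6 ∣ 42 and 7 ∣ 42, yet 42 is not a multiple of 84 (since 42 = 0·84 + 42), so 84 ∤ 42.

(⇒) If 84 ∣ r, write r = 84q. Since 84 = 14·6, r = 6·(14q), so 6 ∣ r; and since 84 = 12·7, r = 7·(12q), so 7 ∣ r.

Only the forward implication holds.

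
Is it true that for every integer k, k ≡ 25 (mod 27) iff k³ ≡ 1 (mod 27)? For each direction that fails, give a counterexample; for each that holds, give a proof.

Forward direction. This fails: take k = 25. Then 25 ≡ 25 (mod 27), but 25³ = 15625 ≡ 19 (mod 27), not 1.

Converse. This fails: take k = 1. Then 1³ = 1 ≡ 1 (mod 27), yet 1 ≡ 1 (mod 27), not 25.

Both directions fail.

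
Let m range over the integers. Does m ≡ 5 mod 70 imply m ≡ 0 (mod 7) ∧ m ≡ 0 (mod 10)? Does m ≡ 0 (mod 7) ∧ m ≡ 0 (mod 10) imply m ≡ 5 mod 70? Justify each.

(→) This fails: m = 5 gives 5 ≡ 5 (mod 70) but 5 ≡ 5 (mod 7), so the conjunction on the right does not hold.

(←) This fails: m = 0 satisfies both congruences on the right (0 ≡ 0 mod 7 and 0 ≡ 0 mod 10) yet 0 ≡ 0 (mod 70), not 5.

Neither direction holds.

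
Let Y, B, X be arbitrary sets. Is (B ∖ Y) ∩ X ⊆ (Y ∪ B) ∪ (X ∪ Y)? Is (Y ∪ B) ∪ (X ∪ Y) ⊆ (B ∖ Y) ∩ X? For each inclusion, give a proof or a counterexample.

(⊆) Let x ∈ (B ∖ Y) ∩ X. Then x ∈ B ∩ X and x ∉ Y, from which x ∈ (Y ∪ B) ∪ (X ∪ Y).

(⊇) This inclusion fails. Take Y = {1}, B = ∅, X = ∅; then 1 ∈ (Y ∪ B) ∪ (X ∪ Y) but 1 ∉ (B ∖ Y) ∩ X.

The sets are not equal: only the forward inclusion holds.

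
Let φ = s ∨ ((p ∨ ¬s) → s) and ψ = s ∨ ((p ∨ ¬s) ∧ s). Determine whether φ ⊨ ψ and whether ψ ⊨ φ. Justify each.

Both directions hold.

(→) Assume the antecedent. If s is true, s ∨ ((p ∨ ¬s) ∧ s) reduces to true regardless of the other variables. If s is false, the antecedent cannot hold. Either way s ∨ ((p ∨ ¬s) ∧ s) holds.

(←) Assume the antecedent. If s is true, s ∨ ((p ∨ ¬s) → s) reduces to true regardless of the other variables. If s is false, the antecedent cannot hold. Either way s ∨ ((p ∨ ¬s) → s) holds.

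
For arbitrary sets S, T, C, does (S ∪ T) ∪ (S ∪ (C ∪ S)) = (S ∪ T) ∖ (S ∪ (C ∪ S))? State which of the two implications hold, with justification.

(⊇) Let x ∈ (S ∪ T) ∖ (S ∪ (C ∪ S)). Then x ∈ T and x ∉ S, C, from which x ∈ (S ∪ T) ∪ (S ∪ (C ∪ S)).

(⊆) This inclusion fails. Take S = {1}, T = ∅, C = ∅; then 1 ∈ (S ∪ T) ∪ (S ∪ (C ∪ S)) but 1 ∉ (S ∪ T) ∖ (S ∪ (C ∪ S)).

(⊆) fails; (⊇) holds.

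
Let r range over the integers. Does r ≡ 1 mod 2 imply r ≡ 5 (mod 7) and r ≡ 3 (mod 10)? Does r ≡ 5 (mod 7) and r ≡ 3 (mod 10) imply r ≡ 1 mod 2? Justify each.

Only the converse holds.

[⇒] This fails: r = 1 gives 1 ≡ 1 (mod 2) but 1 ≡ 1 (mod 7), so the conjunction on the right does not hold.

[⇐] Conversely, if r ≡ 5 (mod 7) and r ≡ 3 (mod 10), then by the Chinese remainder theorem r ≡ 33 (mod 70). Since 33 ≡ 1 (mod 2) and 2 ∣ 70, we get r ≡ 1 (mod 2).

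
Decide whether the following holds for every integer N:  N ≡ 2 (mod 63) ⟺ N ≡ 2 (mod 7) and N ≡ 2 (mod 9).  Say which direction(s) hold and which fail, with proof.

Both directions hold; the statement is true.

(⇒) Suppose N ≡ 2 (mod 63); write N = 63j + 2. Since 7 ∣ 63, reducing mod 7 gives N ≡ 2 (mod 7); since 9 ∣ 63, reducing mod 9 gives N ≡ 2 (mod 9).

(⇐) Conversely, if N ≡ 2 (mod 7) and N ≡ 2 (mod 9), then by the Chinese remainder theorem N ≡ 2 (mod 63). This is exactly N ≡ 2 (mod 63).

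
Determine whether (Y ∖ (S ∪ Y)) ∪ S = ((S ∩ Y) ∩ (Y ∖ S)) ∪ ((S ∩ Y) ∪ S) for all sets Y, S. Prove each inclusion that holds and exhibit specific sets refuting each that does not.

Both inclusions hold; the sets are equal.

Forward inclusion. Let x ∈ (Y ∖ (S ∪ Y)) ∪ S. Then either x ∈ S and x ∉ Y; or x ∈ Y ∩ S. In each case x ∈ ((S ∩ Y) ∩ (Y ∖ S)) ∪ ((S ∩ Y) ∪ S), so (Y ∖ (S ∪ Y)) ∪ S ⊆ ((S ∩ Y) ∩ (Y ∖ S)) ∪ ((S ∩ Y) ∪ S).

Reverse inclusion. Let x ∈ ((S ∩ Y) ∩ (Y ∖ S)) ∪ ((S ∩ Y) ∪ S). Then either x ∈ S and x ∉ Y; or x ∈ Y ∩ S. In each case x ∈ (Y ∖ (S ∪ Y)) ∪ S, so ((S ∩ Y) ∩ (Y ∖ S)) ∪ ((S ∩ Y) ∪ S) ⊆ (Y ∖ (S ∪ Y)) ∪ S.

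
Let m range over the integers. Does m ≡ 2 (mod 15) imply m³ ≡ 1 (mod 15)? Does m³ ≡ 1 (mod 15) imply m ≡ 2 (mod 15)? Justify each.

Neither direction holds.

(⇒) This fails: take m = 2. Then 2 ≡ 2 (mod 15), but 2³ = 8 ≡ 8 (mod 15), not 1.

(⇐) This fails: take m = 1. Then 1³ = 1 ≡ 1 (mod 15), yet 1 ≡ 1 (mod 15), not 2.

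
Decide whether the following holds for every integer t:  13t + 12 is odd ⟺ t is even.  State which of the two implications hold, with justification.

Neither direction holds.

[⇒] This fails: t = 7 gives 13t + 12 = 103, which is odd, but 7 is odd, not even.

[⇐] This also fails: t = 2 is even, but 13t + 12 = 38 is even, not odd.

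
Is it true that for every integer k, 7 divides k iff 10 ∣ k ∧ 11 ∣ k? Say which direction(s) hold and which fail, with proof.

(⇒) fails and (⇐) fails.

[⇒] This fails: take k = 7. Certainly 7 ∣ 7, but 10 ∤ 7.

[⇐] This fails: take k = 110. Both 10 ∣ 110 and 11 ∣ 110, yet 110 is not a multiple of 7 (since 110 = 15·7 + 5), so 7 ∤ 110.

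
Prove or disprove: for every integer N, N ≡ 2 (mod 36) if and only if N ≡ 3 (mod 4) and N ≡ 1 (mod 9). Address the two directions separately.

(→) This fails: N = 2 gives 2 ≡ 2 (mod 36) but 2 ≡ 2 (mod 4), so the conjunction on the right does not hold.

(←) This fails: N = 19 satisfies both congruences on the right (19 ≡ 3 mod 4 and 19 ≡ 1 mod 9) yet 19 ≡ 19 (mod 36), not 2.

Neither implication holds.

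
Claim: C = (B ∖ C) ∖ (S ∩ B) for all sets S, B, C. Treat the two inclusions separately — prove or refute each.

Forward inclusion. This inclusion fails. Take S = ∅, B = ∅, C = {1}; then 1 ∈ C but 1 ∉ (B ∖ C) ∖ (S ∩ B).

Reverse inclusion. This inclusion fails. Take S = ∅, B = {1}, C = ∅; then 1 ∈ (B ∖ C) ∖ (S ∩ B) but 1 ∉ C.

(⊆) fails and (⊇) fails.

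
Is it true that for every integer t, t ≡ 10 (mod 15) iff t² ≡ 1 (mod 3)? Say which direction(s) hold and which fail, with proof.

(⇒) holds; (⇐) fails.

(⇒) Suppose t ≡ 10 (mod 15). Then t² ≡ 10² = 100 (mod 15), and since 3 ∣ 15, also t² ≡ 1 (mod 3).

(⇐) This fails: take t = 1. Then 1² = 1 ≡ 1 (mod 3), yet 1 ≡ 1 (mod 15), not 10.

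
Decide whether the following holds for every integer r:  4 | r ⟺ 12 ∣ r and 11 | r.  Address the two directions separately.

Only the reverse direction holds.

[⇒] This fails: take r = 4. Certainly 4 ∣ 4, but 12 ∤ 4.

[⇐] Suppose 12 ∣ r and 11 ∣ r. Any common multiple of 12 and 11 is a multiple of their lcm; here gcd(12, 11) = 1, so lcm(12, 11) = 12·11 = 132, so 132 ∣ r. Since 4 ∣ 132, it follows that 4 ∣ r.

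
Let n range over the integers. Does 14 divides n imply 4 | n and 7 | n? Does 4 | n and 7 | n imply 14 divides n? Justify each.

(⟹) This fails: take n = 14. Certainly 14 ∣ 14, but 4 ∤ 14.

(⟸) Suppose 4 ∣ n and 7 ∣ n. Any common multiple of 4 and 7 is a multiple of their lcm; here gcd(4, 7) = 1, so lcm(4, 7) = 4·7 = 28, so 28 ∣ n. Since 14 ∣ 28, it follows that 14 ∣ n.

The forward direction fails; the converse holds.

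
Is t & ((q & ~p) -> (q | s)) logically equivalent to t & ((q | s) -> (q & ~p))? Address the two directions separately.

(⇒) This fails. Under p = T, t = T, q = T, s = F, the left side is true but the right side is false.

(⇐) Assume the antecedent. If t is true, t & ((q & ~p) -> (q | s)) reduces to true regardless of the other variables. If t is false, the antecedent cannot hold. Either way t & ((q & ~p) -> (q | s)) holds.

The forward direction fails; the converse holds.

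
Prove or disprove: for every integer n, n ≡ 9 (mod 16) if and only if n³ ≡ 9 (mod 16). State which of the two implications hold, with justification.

Both directions hold; the statement is true.

(→) Suppose n ≡ 9 (mod 16). Write n = 16j + 9. Then (16j + 9)³ = 4096j³ + 6912j² + 3888j + 729 = 16(256j³ + 432j² + 243j + 45) + 9, so n³ ≡ 9 (mod 16).

(←) Conversely, suppose n³ ≡ 9 (mod 16). The only residue r in {0, …, 15} with r³ ≡ 9 (mod 16) is r = 9, so n ≡ 9 (mod 16).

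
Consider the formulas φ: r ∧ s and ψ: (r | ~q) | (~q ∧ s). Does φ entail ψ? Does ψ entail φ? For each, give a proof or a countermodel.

(⇒) holds; (⇐) fails.

Forward direction. Assume the antecedent. If r is true, (r | ~q) | (~q ∧ s) reduces to true regardless of the other variables. If r is false, the antecedent cannot hold. Either way (r | ~q) | (~q ∧ s) holds.

Converse. This fails. Under r = F, s = F, q = F, the left side is false but the right side is true.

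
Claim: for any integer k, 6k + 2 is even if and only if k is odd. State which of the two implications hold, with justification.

[⇒] This fails: take k = 0. Then 6k + 2 = 2, which is even, yet k = 0 is even, not odd.

[⇐] Suppose k is odd. Since 6 is even, 6k is even for every k, so 6k + 2 has the same parity as 2, which is even. Hence 6k + 2 is even.

(⇒) fails; (⇐) holds.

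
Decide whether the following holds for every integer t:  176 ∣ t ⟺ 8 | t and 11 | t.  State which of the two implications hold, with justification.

(⇒) If 176 ∣ t, write t = 176q. Since 176 = 22·8, t = 8·(22q), so 8 ∣ t; and since 176 = 16·11, t = 11·(16q), so 11 ∣ t.

(⇐) This fails: take t = 88. Both 8 ∣ 88 and 11 ∣ 88, yet 88 is not a multiple of 176 (since 88 = 0·176 + 88), so 176 ∤ 88.

(⇒) holds; (⇐) fails.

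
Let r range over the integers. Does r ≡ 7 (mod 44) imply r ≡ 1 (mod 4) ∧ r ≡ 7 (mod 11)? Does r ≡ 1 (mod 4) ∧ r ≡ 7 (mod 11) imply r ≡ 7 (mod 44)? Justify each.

[⇒] This fails: r = 7 gives 7 ≡ 7 (mod 44) but 7 ≡ 3 (mod 4), so the conjunction on the right does not hold.

[⇐] This fails: r = 29 satisfies both congruences on the right (29 ≡ 1 mod 4 and 29 ≡ 7 mod 11) yet 29 ≡ 29 (mod 44), not 7.

Neither direction holds.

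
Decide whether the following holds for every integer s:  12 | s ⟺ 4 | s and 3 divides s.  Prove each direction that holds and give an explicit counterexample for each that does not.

Both implications hold.

(⇐) Suppose 4 ∣ s and 3 ∣ s. Any common multiple of 4 and 3 is a multiple of their lcm; here gcd(4, 3) = 1, so lcm(4, 3) = 4·3 = 12, so 12 ∣ s.

(⇒) If 12 ∣ s, write s = 12q. Since 12 = 3·4, s = 4·(3q), so 4 ∣ s; and since 12 = 4·3, s = 3·(4q), so 3 ∣ s.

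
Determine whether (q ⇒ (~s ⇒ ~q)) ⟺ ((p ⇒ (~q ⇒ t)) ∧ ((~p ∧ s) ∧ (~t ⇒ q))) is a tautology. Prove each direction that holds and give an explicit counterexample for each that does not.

Not equivalent: only (⇐) holds.

(⇐) Assume the antecedent. If t is true, the antecedent forces (t = T, q = F, p = F, s = T) or (t = T, q = T, p = F, s = T), and q ⇒ (~s ⇒ ~q) holds there. If t is false, the antecedent forces (t = F, q = T, p = F, s = T), and q ⇒ (~s ⇒ ~q) holds there. Either way q ⇒ (~s ⇒ ~q) holds.

(⇒) This fails. Under t = F, q = F, p = F, s = F, the left side is true but the right side is false.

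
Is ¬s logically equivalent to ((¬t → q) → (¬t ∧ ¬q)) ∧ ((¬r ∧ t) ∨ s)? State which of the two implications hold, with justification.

Neither direction holds.

[⇒] This fails. Under t = F, q = F, s = F, r = F, the left side is true but the right side is false.

[⇐] This fails. Under t = F, q = F, s = T, r = F, the left side is false but the right side is true.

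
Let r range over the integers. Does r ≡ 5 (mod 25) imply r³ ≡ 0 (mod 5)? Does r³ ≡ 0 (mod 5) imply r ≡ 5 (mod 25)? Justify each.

The forward direction holds; the converse fails.

(⇐) This fails: take r = 0. Then 0³ = 0 ≡ 0 (mod 5), yet 0 ≡ 0 (mod 25), not 5.

(⇒) Suppose r ≡ 5 (mod 25). Then r³ ≡ 5³ = 125 (mod 25), and since 5 ∣ 25, also r³ ≡ 0 (mod 5).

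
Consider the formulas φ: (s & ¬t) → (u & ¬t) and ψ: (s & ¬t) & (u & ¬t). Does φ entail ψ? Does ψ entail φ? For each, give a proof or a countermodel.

(⟹) This fails. Under u = F, t = F, s = F, the left side is true but the right side is false.

(⟸) Assume the antecedent. If u is true, (s & ¬t) → (u & ¬t) reduces to true regardless of the other variables. If u is false, the antecedent cannot hold. Either way (s & ¬t) → (u & ¬t) holds.

Only the converse holds.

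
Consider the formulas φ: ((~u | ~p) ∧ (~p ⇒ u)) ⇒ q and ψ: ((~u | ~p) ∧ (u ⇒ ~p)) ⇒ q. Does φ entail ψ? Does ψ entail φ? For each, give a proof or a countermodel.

Not equivalent: only (⇐) holds.

Forward direction. This fails. Under q = F, p = F, u = F, the left side is true but the right side is false.

Converse. Assume the antecedent. If q is true, ((~u | ~p) ∧ (~p ⇒ u)) ⇒ q reduces to true regardless of the other variables. If q is false, the antecedent forces (q = F, p = T, u = T), and ((~u | ~p) ∧ (~p ⇒ u)) ⇒ q holds there. Either way ((~u | ~p) ∧ (~p ⇒ u)) ⇒ q holds.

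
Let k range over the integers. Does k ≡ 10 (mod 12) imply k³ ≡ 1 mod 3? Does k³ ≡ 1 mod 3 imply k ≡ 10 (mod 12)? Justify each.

(⟹) Suppose k ≡ 10 (mod 12). Then k³ ≡ 10³ = 1000 (mod 12), and since 3 ∣ 12, also k³ ≡ 1 (mod 3).

(⟸) This fails: take k = 1. Then 1³ = 1 ≡ 1 (mod 3), yet 1 ≡ 1 (mod 12), not 10.

Only the forward implication holds.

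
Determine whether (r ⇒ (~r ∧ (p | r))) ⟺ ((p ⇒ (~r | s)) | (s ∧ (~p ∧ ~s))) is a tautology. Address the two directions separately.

The forward direction holds; the converse fails.

[⇒] Assume the antecedent. If p is true, the antecedent forces (p = T, r = F, s = F) or (p = T, r = F, s = T), and the consequent holds there. If p is false, the consequent reduces to true regardless of the other variables. Either way the consequent holds.

[⇐] This fails. Under p = F, r = T, s = F, the left side is false but the right side is true.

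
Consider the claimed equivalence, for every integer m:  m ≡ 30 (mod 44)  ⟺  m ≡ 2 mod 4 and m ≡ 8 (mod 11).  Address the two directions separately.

The biconditional holds.

[⇐] If m ≡ 2 (mod 4) and m ≡ 8 (mod 11), then by the Chinese remainder theorem m ≡ 30 (mod 44). This is exactly m ≡ 30 (mod 44).

[⇒] Suppose m ≡ 30 (mod 44); write m = 44j + 30. Since 4 ∣ 44, reducing mod 4 gives m ≡ 30 ≡ 2 (mod 4); since 11 ∣ 44, reducing mod 11 gives m ≡ 30 ≡ 8 (mod 11).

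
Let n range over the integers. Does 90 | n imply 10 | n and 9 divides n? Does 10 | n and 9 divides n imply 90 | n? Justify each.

(⇒) If 90 ∣ n, write n = 90q. Since 90 = 9·10, n = 10·(9q), so 10 ∣ n; and since 90 = 10·9, n = 9·(10q), so 9 ∣ n.

(⇐) Suppose 10 ∣ n and 9 ∣ n. Any common multiple of 10 and 9 is a multiple of their lcm; here gcd(10, 9) = 1, so lcm(10, 9) = 10·9 = 90, so 90 ∣ n.

Equivalent; both directions hold.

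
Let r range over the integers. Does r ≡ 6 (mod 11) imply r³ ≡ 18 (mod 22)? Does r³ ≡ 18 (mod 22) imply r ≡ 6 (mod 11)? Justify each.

(⟹) This fails: take r = 17. Then 17 ≡ 6 (mod 11), but 17³ = 4913 ≡ 7 (mod 22), not 18.

(⟸) Conversely, the residues r modulo 22 with r³ ≡ 18 (mod 22) are exactly {6}, and each is ≡ 6 (mod 11).

(⇒) fails; (⇐) holds.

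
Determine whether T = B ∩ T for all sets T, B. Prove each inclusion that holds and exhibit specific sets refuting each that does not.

(⊆) fails; (⊇) holds.

(⟹) This inclusion fails. Take T = {1}, B = ∅; then 1 ∈ T but 1 ∉ B ∩ T.

(⟸) Let x ∈ B ∩ T. Then x ∈ T ∩ B, from which x ∈ T.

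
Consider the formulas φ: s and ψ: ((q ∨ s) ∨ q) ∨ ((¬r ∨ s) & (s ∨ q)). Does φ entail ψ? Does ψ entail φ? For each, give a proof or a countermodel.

The forward direction holds; the converse fails.

(→) Assume the antecedent. If r is true, the antecedent forces (r = T, s = T, q = F) or (r = T, s = T, q = T), and the consequent holds there. If r is false, the antecedent forces (r = F, s = T, q = F) or (r = F, s = T, q = T), and the consequent holds there. Either way the consequent holds.

(←) This fails. Under r = F, s = F, q = T, the left side is false but the right side is true.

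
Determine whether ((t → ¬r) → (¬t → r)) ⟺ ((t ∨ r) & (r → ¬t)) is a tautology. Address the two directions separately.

(⇒) This fails. Under t = T, r = T, the left side is true but the right side is false.

(⇐) Assume the antecedent. If t is true, (t → ¬r) → (¬t → r) reduces to true regardless of the other variables. If t is false, the antecedent forces (t = F, r = T), and (t → ¬r) → (¬t → r) holds there. Either way (t → ¬r) → (¬t → r) holds.

Not equivalent: only (⇐) holds.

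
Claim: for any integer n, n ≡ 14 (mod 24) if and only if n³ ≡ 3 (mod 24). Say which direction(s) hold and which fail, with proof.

(⇒) fails and (⇐) fails.

(→) This fails: take n = 14. Then 14 ≡ 14 (mod 24), but 14³ = 2744 ≡ 8 (mod 24), not 3.

(←) This fails: take n = 3. Then 3³ = 27 ≡ 3 (mod 24), yet 3 ≡ 3 (mod 24), not 14.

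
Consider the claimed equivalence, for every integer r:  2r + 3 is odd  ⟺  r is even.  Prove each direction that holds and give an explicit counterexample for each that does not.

(→) This fails: take r = 3. Then 2r + 3 = 9, which is odd, yet r = 3 is odd, not even.

(←) Suppose r is even. Since 2 is even, 2r is even for every r, so 2r + 3 has the same parity as 3, which is odd. Hence 2r + 3 is odd.

(⇒) fails; (⇐) holds.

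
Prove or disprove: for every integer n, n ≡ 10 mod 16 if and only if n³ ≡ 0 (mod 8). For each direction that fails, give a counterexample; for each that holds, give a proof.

The forward direction holds; the converse fails.

(⟹) Suppose n ≡ 10 (mod 16). Then n³ ≡ 10³ = 1000 (mod 16), and since 8 ∣ 16, also n³ ≡ 0 (mod 8).

(⟸) This fails: take n = 0. Then 0³ = 0 ≡ 0 (mod 8), yet 0 ≡ 0 (mod 16), not 10.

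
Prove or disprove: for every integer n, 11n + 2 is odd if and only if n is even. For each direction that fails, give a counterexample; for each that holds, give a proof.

Forward direction. This fails: n = 3 gives 11n + 2 = 35, which is odd, but 3 is odd, not even.

Converse. This also fails: n = 2 is even, but 11n + 2 = 24 is even, not odd.

Both directions fail.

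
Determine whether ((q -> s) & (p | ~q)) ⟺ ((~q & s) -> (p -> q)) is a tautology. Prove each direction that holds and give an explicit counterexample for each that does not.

Neither implication holds.

(→) This fails. Under p = T, s = T, q = F, the left side is true but the right side is false.

(←) This fails. Under p = F, s = F, q = T, the left side is false but the right side is true.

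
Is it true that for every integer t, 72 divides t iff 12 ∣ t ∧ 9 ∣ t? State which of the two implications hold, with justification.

(⇒) holds; (⇐) fails.

(→) If 72 ∣ t, write t = 72q. Since 72 = 6·12, t = 12·(6q), so 12 ∣ t; and since 72 = 8·9, t = 9·(8q), so 9 ∣ t.

(←) This fails: take t = 36. Both 12 ∣ 36 and 9 ∣ 36, yet 36 is not a multiple of 72 (since 36 = 0·72 + 36), so 72 ∤ 36.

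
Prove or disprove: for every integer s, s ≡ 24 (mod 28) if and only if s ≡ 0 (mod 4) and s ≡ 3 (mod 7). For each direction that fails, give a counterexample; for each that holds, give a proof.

(→) Suppose s ≡ 24 (mod 28); write s = 28j + 24. Since 4 ∣ 28, reducing mod 4 gives s ≡ 24 ≡ 0 (mod 4); since 7 ∣ 28, reducing mod 7 gives s ≡ 24 ≡ 3 (mod 7).

(←) Conversely, if s ≡ 0 (mod 4) and s ≡ 3 (mod 7), then by the Chinese remainder theorem s ≡ 24 (mod 28). This is exactly s ≡ 24 (mod 28).

The biconditional holds.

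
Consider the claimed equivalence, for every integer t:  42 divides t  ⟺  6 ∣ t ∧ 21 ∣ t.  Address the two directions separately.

Converse. Suppose 6 ∣ t and 21 ∣ t. Any common multiple of 6 and 21 is a multiple of their lcm; here lcm(6, 21) = 6·21/gcd(6, 21) = 126/3 = 42, so 42 ∣ t.

Forward direction. If 42 ∣ t, write t = 42q. Since 42 = 7·6, t = 6·(7q), so 6 ∣ t; and since 42 = 2·21, t = 21·(2q), so 21 ∣ t.

The biconditional holds.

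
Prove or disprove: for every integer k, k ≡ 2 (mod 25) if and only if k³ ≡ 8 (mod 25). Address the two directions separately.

[⇒] Suppose k ≡ 2 (mod 25). Write k = 25j + 2. Then (25j + 2)³ = 15625j³ + 3750j² + 300j + 8 = 25(625j³ + 150j² + 12j) + 8, so k³ ≡ 8 (mod 25).

[⇐] Conversely, suppose k³ ≡ 8 (mod 25). The only residue r in {0, …, 24} with r³ ≡ 8 (mod 25) is r = 2, so k ≡ 2 (mod 25).

The biconditional holds.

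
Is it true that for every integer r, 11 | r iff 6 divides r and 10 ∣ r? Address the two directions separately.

Both directions fail.

(⇒) This fails: take r = 11. Certainly 11 ∣ 11, but 6 ∤ 11.

(⇐) This fails: take r = 30. Both 6 ∣ 30 and 10 ∣ 30, yet 30 is not a multiple of 11 (since 30 = 2·11 + 8), so 11 ∤ 30.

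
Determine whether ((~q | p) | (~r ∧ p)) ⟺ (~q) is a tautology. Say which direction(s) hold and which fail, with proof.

[⇒] This fails. Under p = T, q = T, r = F, the left side is true but the right side is false.

[⇐] Assume the antecedent. If p is true, (~q | p) | (~r ∧ p) reduces to true regardless of the other variables. If p is false, the antecedent forces (p = F, q = F, r = F) or (p = F, q = F, r = T), and (~q | p) | (~r ∧ p) holds there. Either way (~q | p) | (~r ∧ p) holds.

Not equivalent: only (⇐) holds.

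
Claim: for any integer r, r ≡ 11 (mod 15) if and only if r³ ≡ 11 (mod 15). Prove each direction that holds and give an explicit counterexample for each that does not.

Both implications hold.

(⟹) Suppose r ≡ 11 (mod 15). Write r = 15j + 11. Then (15j + 11)³ = 3375j³ + 7425j² + 5445j + 1331 = 15(225j³ + 495j² + 363j + 88) + 11, so r³ ≡ 11 (mod 15).

(⟸) Conversely, suppose r³ ≡ 11 (mod 15). The only residue r in {0, …, 14} with r³ ≡ 11 (mod 15) is r = 11, so r ≡ 11 (mod 15).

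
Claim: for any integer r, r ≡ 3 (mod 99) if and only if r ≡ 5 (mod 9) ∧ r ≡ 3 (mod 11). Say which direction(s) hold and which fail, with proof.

Neither direction holds.

[⇒] This fails: r = 3 gives 3 ≡ 3 (mod 99) but 3 ≡ 3 (mod 9), so the conjunction on the right does not hold.

[⇐] This fails: r = 14 satisfies both congruences on the right (14 ≡ 5 mod 9 and 14 ≡ 3 mod 11) yet 14 ≡ 14 (mod 99), not 3.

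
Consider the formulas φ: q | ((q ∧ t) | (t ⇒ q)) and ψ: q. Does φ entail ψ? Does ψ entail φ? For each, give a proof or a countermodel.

The forward direction fails; the converse holds.

(⟸) Assume the antecedent. If q is true, q | ((q ∧ t) | (t ⇒ q)) reduces to true regardless of the other variables. If q is false, the antecedent cannot hold. Either way q | ((q ∧ t) | (t ⇒ q)) holds.

(⟹) This fails. Under q = F, t = F, the left side is true but the right side is false.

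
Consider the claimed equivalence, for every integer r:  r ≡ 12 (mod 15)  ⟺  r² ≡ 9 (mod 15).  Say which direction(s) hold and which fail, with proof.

(→) Suppose r ≡ 12 (mod 15). Write r = 15j + 12. Then (15j + 12)² = 225j² + 360j + 144 = 15(15j² + 24j + 9) + 9, so r² ≡ 9 (mod 15).

(←) This fails: take r = 3. Then 3² = 9 ≡ 9 (mod 15), yet 3 ≡ 3 (mod 15), not 12.

Only the forward implication holds.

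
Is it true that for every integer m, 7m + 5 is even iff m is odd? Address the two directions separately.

(→) Suppose 7m + 5 is even. Since 7 is odd, 7m and m have the same parity, so 7m + 5 ≡ m + 5 (mod 2). As 5 is odd, 7m + 5 is even exactly when m is odd. Thus m is odd.

(←) Conversely, suppose m is odd; write m = 2j + 1. Then 7m + 5 = 7·(2j + 1) + 5 = 2·7j + 12, which is even.

Both directions hold; the statement is true.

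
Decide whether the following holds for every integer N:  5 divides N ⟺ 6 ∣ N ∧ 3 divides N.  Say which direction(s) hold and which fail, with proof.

Neither direction holds.

Forward direction. This fails: take N = 5. Certainly 5 ∣ 5, but 6 ∤ 5.

Converse. This fails: take N = 6. Both 6 ∣ 6 and 3 ∣ 6, yet 6 is not a multiple of 5 (since 6 = 1·5 + 1), so 5 ∤ 6.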